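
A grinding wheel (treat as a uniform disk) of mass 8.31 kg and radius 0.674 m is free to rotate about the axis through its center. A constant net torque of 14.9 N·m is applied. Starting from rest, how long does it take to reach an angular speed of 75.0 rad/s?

t ≈ 9.50 s

I = ½MR² = (1/2)(8.31)(0.674)² = 1.888 kg·m².
α = τ/I = 14.9/1.888 = 7.894 rad/s².
ω = αt ⇒ t = ω/α = 75.0/7.894 = 9.501 s.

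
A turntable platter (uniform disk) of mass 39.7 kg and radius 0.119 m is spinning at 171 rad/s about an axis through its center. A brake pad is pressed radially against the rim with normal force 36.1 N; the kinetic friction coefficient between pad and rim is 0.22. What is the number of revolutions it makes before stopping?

I = ½MR² = (1/2)(39.7)(0.119)² = 0.2811 kg·m².
Friction force f = μN = (0.22)(36.1) = 7.942 N at the rim; torque magnitude τ = fR = 0.9451 N·m, opposing ω.
|α| = τ/I = 0.9451/0.2811 = 3.362 rad/s² (deceleration).
ω² = ω₀² − 2|α|θ with ω = 0 ⇒ θ = ω₀²/(2|α|) = 4349 rad = 692.1 rev.

≈ 692 revolutions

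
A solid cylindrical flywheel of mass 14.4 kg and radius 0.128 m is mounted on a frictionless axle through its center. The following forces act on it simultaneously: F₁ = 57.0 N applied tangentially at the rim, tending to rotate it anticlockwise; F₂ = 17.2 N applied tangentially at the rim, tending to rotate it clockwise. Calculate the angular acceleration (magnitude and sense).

I = ½MR² = (1/2)(14.4)(0.128)² = 0.1180 kg·m².
Taking anticlockwise as positive: τ₁ = +(57.0)(0.128) = +7.296 N·m; τ₂ = −(17.2)(0.128) = −2.202 N·m.
Net torque τ = 5.094 N·m.
α = τ/I = 5.094/0.1180 = 43.19 rad/s².

α ≈ 43.2 rad/s², anticlockwise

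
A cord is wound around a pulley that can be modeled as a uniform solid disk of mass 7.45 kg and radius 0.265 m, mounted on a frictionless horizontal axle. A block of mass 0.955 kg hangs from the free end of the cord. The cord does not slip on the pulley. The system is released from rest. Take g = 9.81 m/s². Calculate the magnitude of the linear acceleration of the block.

I = ½MR² = (1/2)(7.45)(0.265)² = 0.2616 kg·m².
Block: mg − T = ma. Pulley: TR = Iα. No-slip: a = αR, so T = (I/R²)a = 3.725·a.
Then mg = (m + 3.725)a, so a = (0.955)(9.81)/(0.955 + 3.725) = 2.002 m/s².

a ≈ 2.00 m/s²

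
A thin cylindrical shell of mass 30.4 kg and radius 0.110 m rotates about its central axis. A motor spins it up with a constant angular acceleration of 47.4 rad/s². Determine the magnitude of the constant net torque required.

τ ≈ 17.4 N·m

I = MR² = (30.4)(0.110)² = 0.3678 kg·m².
τ = Iα = (0.3678)(47.40) = 17.44 N·m.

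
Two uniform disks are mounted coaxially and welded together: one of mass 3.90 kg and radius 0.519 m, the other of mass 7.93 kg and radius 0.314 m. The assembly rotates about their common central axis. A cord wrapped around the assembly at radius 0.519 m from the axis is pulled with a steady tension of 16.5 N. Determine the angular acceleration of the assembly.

I = ½M₁R₁² + ½M₂R₂² = ½(3.90)(0.519)² + ½(7.93)(0.314)² = 0.9162 kg·m².
τ = F r = (16.5)(0.519) = 8.563 N·m.
α = τ/I = 8.563/0.9162 = 9.347 rad/s².

α ≈ 9.35 rad/s²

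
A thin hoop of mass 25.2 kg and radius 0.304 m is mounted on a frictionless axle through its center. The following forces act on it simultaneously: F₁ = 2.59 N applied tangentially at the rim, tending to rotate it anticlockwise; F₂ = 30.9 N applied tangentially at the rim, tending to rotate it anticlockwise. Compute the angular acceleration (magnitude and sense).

I = MR² = (25.2)(0.304)² = 2.329 kg·m².
Taking anticlockwise as positive: τ₁ = +(2.59)(0.304) = +0.7874 N·m; τ₂ = +(30.9)(0.304) = +9.394 N·m.
Net torque τ = 10.18 N·m.
α = τ/I = 10.18/2.329 = 4.372 rad/s².

α ≈ 4.37 rad/s², anticlockwise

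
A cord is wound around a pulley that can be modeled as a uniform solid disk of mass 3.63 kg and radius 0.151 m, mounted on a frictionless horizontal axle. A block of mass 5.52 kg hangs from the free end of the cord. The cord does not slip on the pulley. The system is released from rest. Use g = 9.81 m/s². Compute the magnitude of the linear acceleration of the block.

I = ½MR² = (1/2)(3.63)(0.151)² = 0.04138 kg·m².
Block: mg − T = ma. Pulley: TR = Iα. No-slip: a = αR, so T = (I/R²)a = 1.815·a.
Then mg = (m + 1.815)a, so a = (5.52)(9.81)/(5.52 + 1.815) = 7.383 m/s².

a ≈ 7.38 m/s²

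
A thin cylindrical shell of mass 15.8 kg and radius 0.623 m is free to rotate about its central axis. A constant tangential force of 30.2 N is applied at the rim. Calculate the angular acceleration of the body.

α ≈ 3.07 rad/s²

I = MR² = (15.8)(0.623)² = 6.132 kg·m².
τ = F R = (30.2)(0.623) = 18.81 N·m.
From τ = Iα: α = 18.81/6.132 = 3.068 rad/s².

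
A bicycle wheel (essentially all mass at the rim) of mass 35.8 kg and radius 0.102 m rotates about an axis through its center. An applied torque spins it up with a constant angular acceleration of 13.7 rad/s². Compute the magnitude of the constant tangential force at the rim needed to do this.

I = MR² = (35.8)(0.102)² = 0.3725 kg·m².
The required torque is τ = Iα = (0.3725)(13.70) = 5.103 N·m.
A tangential force at the rim gives τ = FR, so F = τ/R = 5.103/0.102 = 50.03 N.

F ≈ 50.0 N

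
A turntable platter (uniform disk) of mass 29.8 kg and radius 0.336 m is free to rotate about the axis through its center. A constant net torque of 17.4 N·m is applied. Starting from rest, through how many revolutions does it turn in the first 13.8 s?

I = ½MR² = (1/2)(29.8)(0.336)² = 1.682 kg·m².
α = τ/I = 17.4/1.682 = 10.34 rad/s².
θ = ½αt² = ½(10.34)(13.8)² = 984.9 rad.
Revolutions = θ/(2π) = 156.8.

≈ 157 revolutions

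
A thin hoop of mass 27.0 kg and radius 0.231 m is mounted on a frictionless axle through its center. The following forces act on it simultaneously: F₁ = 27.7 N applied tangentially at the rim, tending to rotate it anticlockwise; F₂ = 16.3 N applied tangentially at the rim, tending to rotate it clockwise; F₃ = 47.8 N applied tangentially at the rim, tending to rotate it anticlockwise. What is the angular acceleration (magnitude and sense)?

α ≈ 9.49 rad/s², anticlockwise

I = MR² = (27.0)(0.231)² = 1.441 kg·m².
Taking anticlockwise as positive: τ₁ = +(27.7)(0.231) = +6.399 N·m; τ₂ = −(16.3)(0.231) = −3.765 N·m; τ₃ = +(47.8)(0.231) = +11.04 N·m.
Net torque τ = 13.68 N·m.
α = τ/I = 13.68/1.441 = 9.492 rad/s².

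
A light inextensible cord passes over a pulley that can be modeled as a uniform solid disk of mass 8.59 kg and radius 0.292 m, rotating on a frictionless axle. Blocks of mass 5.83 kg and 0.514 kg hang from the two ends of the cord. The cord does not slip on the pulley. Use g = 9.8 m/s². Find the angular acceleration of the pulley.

α ≈ 16.8 rad/s²

I = ½MR² = (1/2)(8.59)(0.292)² = 0.3662 kg·m².
Heavier block: m₁g − T₁ = m₁a. Lighter block: T₂ − m₂g = m₂a.
Pulley: (T₁ − T₂)R = Iα = I(a/R), so T₁ − T₂ = (I/R²)a = (1/2)M_p a = 4.295·a.
Adding the three: (m₁ − m₂)g = (m₁ + m₂ + 4.295)a, so a = (5.83 − 0.514)(9.8)/(5.83 + 0.514 + 4.295) = 4.897 m/s².
α = a/R = 4.897/0.292 = 16.77 rad/s².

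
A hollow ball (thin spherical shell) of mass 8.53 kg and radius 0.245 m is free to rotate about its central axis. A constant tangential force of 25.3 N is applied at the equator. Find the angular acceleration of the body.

α ≈ 18.2 rad/s²

I = (2/3)MR² = (2/3)(8.53)(0.245)² = 0.3413 kg·m².
τ = F R = (25.3)(0.245) = 6.199 N·m.
Newton's second law for rotation, τ = Iα, gives α = τ/I = 6.199/0.3413 = 18.16 rad/s².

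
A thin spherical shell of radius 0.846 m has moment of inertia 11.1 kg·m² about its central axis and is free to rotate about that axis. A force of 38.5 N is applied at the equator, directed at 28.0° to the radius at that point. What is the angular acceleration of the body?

Only the tangential component produces torque: τ = F R sinθ = (38.5)(0.846) sin 28.0° = 15.29 N·m.
From τ = Iα: α = 15.29/11.10 = 1.378 rad/s².

α ≈ 1.38 rad/s²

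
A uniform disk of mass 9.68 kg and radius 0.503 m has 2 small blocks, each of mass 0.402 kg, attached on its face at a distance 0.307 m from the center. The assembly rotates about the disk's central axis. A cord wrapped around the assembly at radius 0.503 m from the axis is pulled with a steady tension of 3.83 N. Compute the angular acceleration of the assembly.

α ≈ 1.48 rad/s²

I_disk = ½MR² = ½(9.68)(0.503)² = 1.225 kg·m².
I_blocks = 2·m·r² = 2(0.402)(0.307)² = 0.07578 kg·m².
Total I = 1.300 kg·m².
τ = F r = (3.83)(0.503) = 1.926 N·m.
α = τ/I = 1.926/1.300 = 1.482 rad/s².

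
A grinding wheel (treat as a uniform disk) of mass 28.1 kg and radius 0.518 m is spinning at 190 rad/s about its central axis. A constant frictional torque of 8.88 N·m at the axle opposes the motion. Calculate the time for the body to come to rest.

t ≈ 80.7 s

I = ½MR² = (1/2)(28.1)(0.518)² = 3.770 kg·m².
The net torque has magnitude 8.88 N·m, opposing ω.
|α| = τ/I = 8.880/3.770 = 2.355 rad/s² (deceleration).
0 = ω₀ − |α|t ⇒ t = ω₀/|α| = 190/2.355 = 80.66 s.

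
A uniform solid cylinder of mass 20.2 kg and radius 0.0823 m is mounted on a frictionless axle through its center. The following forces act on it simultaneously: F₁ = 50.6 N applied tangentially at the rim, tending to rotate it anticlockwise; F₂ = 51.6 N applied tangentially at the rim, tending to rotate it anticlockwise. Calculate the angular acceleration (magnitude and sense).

I = ½MR² = (1/2)(20.2)(0.0823)² = 0.06841 kg·m².
Taking anticlockwise as positive: τ₁ = +(50.6)(0.0823) = +4.164 N·m; τ₂ = +(51.6)(0.0823) = +4.247 N·m.
Net torque τ = 8.411 N·m.
α = τ/I = 8.411/0.06841 = 123.0 rad/s².

α ≈ 123 rad/s², anticlockwise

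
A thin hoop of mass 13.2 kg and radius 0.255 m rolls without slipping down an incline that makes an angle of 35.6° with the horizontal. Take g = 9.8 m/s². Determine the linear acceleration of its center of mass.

Translation along the incline: Mg sinθ − f = Ma.
Rotation about the center: fR = Iα with I = MR². No-slip gives a = αR, so f = (I/R²)a = M a.
Substituting: Mg sinθ = (1 + 1.000)Ma, so a = g sinθ/(1 + 1.000) = (9.8) sin 35.6° / 2.000 = 2.852 m/s².

a ≈ 2.85 m/s²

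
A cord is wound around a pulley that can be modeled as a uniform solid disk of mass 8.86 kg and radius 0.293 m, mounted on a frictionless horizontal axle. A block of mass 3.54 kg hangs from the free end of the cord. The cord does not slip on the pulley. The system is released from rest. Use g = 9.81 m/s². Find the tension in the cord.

T ≈ 19.3 N

I = ½MR² = (1/2)(8.86)(0.293)² = 0.3803 kg·m².
Block: mg − T = ma. Pulley: TR = Iα. No-slip: a = αR, so T = (I/R²)a = 4.430·a.
Then mg = (m + 4.430)a, so a = (3.54)(9.81)/(3.54 + 4.430) = 4.357 m/s².
T = 4.430·a = 19.30 N.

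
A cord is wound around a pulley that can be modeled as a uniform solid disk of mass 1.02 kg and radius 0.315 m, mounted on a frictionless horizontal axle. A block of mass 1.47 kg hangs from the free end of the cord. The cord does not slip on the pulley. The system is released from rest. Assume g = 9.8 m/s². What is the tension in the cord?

T ≈ 3.71 N

I = ½MR² = (1/2)(1.02)(0.315)² = 0.05060 kg·m².
Block: mg − T = ma. Pulley: TR = Iα. No-slip: a = αR, so T = (I/R²)a = 0.5100·a.
Then mg = (m + 0.5100)a, so a = (1.47)(9.8)/(1.47 + 0.5100) = 7.276 m/s².
T = 0.5100·a = 3.711 N.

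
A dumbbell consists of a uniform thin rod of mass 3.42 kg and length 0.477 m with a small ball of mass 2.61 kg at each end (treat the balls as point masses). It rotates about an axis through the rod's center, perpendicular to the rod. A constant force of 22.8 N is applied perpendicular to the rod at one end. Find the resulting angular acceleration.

α ≈ 15.0 rad/s²

I_rod = (1/12)ML² = (1/12)(3.42)(0.477)² = 0.06485 kg·m².
I_balls = 2·m·(L/2)² = 2(2.61)(0.2385)² = 0.2969 kg·m².
Total I = 0.3618 kg·m².
τ = F·(L/2) = (22.8)(0.238) = 5.438 N·m.
α = τ/I = 5.438/0.3618 = 15.03 rad/s².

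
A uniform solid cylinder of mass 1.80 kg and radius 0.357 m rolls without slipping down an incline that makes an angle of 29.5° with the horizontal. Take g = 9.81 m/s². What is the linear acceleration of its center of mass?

Translation along the incline: Mg sinθ − f = Ma.
Rotation about the center: fR = Iα with I = ½MR². No-slip gives a = αR, so f = (I/R²)a = (1/2)M a.
Substituting: Mg sinθ = (1 + 0.5000)Ma, so a = g sinθ/(1 + 0.5000) = (9.81) sin 29.5° / 1.500 = 3.220 m/s².

a ≈ 3.22 m/s²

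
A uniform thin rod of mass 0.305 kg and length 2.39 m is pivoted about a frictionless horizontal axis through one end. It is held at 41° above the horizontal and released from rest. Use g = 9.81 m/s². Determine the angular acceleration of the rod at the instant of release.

About the pivot, I = (1/3)ML² = (1/3)(0.305)(2.39)² = 0.5807 kg·m².
The weight acts at the center, a distance L/2 = 1.195 m from the pivot; τ = Mg(L/2) cos 41° = 2.698 N·m.
α = τ/I = 2.698/0.5807 = 4.647 rad/s².

α ≈ 4.65 rad/s²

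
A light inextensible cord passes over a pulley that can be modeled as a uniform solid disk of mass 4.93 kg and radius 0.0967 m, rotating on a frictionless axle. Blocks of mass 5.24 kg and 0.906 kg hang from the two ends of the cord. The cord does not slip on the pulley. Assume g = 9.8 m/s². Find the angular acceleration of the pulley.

I = ½MR² = (1/2)(4.93)(0.0967)² = 0.02305 kg·m².
Heavier block: m₁g − T₁ = m₁a. Lighter block: T₂ − m₂g = m₂a.
Pulley: (T₁ − T₂)R = Iα = I(a/R), so T₁ − T₂ = (I/R²)a = (1/2)M_p a = 2.465·a.
Adding the three: (m₁ − m₂)g = (m₁ + m₂ + 2.465)a, so a = (5.24 − 0.906)(9.8)/(5.24 + 0.906 + 2.465) = 4.932 m/s².
α = a/R = 4.932/0.0967 = 51.01 rad/s².

α ≈ 51.0 rad/s²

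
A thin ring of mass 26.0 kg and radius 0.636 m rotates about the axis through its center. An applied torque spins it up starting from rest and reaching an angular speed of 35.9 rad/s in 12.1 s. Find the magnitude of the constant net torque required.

τ ≈ 31.2 N·m

I = MR² = (26.0)(0.636)² = 10.52 kg·m².
α = Δω/Δt = (35.9 − 0)/12.1 = 2.967 rad/s².
τ = Iα = (10.52)(2.967) = 31.20 N·m.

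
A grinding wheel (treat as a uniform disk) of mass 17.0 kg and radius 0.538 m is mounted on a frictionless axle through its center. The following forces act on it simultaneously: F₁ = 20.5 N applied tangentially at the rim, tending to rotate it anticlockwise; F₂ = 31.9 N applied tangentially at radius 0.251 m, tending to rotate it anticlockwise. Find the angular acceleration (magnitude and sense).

I = ½MR² = (1/2)(17.0)(0.538)² = 2.460 kg·m².
Taking anticlockwise as positive: τ₁ = +(20.5)(0.538) = +11.03 N·m; τ₂ = +(31.9)(0.251) = +8.007 N·m.
Net torque τ = 19.04 N·m.
α = τ/I = 19.04/2.460 = 7.737 rad/s².

α ≈ 7.74 rad/s², anticlockwise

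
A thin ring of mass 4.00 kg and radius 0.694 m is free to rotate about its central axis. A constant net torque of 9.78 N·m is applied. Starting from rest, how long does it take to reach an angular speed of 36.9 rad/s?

t ≈ 7.27 s

I = MR² = (4.00)(0.694)² = 1.927 kg·m².
α = τ/I = 9.78/1.927 = 5.076 rad/s².
ω = αt ⇒ t = ω/α = 36.9/5.076 = 7.269 s.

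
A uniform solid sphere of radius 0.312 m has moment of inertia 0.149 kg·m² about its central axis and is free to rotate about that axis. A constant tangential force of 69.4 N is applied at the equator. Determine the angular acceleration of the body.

α ≈ 145 rad/s²

τ = F R = (69.4)(0.312) = 21.65 N·m.
From τ = Iα: α = 21.65/0.1490 = 145.3 rad/s².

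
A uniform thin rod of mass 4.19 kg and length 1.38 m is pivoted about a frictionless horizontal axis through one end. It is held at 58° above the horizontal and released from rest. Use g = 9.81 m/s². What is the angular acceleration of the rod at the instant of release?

α ≈ 5.65 rad/s²

About the pivot, I = (1/3)ML² = (1/3)(4.19)(1.38)² = 2.660 kg·m².
The weight acts at the center, a distance L/2 = 0.6900 m from the pivot; τ = Mg(L/2) cos 58° = 15.03 N·m.
α = τ/I = 15.03/2.660 = 5.651 rad/s².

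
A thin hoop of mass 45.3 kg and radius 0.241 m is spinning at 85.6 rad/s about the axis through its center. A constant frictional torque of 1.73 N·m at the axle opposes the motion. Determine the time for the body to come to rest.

I = MR² = (45.3)(0.241)² = 2.631 kg·m².
The net torque has magnitude 1.73 N·m, opposing ω.
|α| = τ/I = 1.730/2.631 = 0.6575 rad/s² (deceleration).
0 = ω₀ − |α|t ⇒ t = ω₀/|α| = 85.6/0.6575 = 130.2 s.

t ≈ 130 s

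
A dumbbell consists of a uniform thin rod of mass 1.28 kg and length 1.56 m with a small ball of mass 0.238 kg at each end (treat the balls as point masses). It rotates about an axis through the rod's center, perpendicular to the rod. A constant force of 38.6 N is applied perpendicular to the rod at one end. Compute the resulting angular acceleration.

I_rod = (1/12)ML² = (1/12)(1.28)(1.56)² = 0.2596 kg·m².
I_balls = 2·m·(L/2)² = 2(0.238)(0.7800)² = 0.2896 kg·m².
Total I = 0.5492 kg·m².
τ = F·(L/2) = (38.6)(0.780) = 30.11 N·m.
α = τ/I = 30.11/0.5492 = 54.82 rad/s².

α ≈ 54.8 rad/s²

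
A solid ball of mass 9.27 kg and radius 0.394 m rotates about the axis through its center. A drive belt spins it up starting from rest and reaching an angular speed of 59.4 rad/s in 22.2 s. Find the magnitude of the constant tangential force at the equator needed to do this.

I = (2/5)MR² = (2/5)(9.27)(0.394)² = 0.5756 kg·m².
α = Δω/Δt = (59.4 − 0)/22.2 = 2.676 rad/s².
The required torque is τ = Iα = (0.5756)(2.676) = 1.540 N·m.
A tangential force at the equator gives τ = FR, so F = τ/R = 1.540/0.394 = 3.909 N.

F ≈ 3.91 N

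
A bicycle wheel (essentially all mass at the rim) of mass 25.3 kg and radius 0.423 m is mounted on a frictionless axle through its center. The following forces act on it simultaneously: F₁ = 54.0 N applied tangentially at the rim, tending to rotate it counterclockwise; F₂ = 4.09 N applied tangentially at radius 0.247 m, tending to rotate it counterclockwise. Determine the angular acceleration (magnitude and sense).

α ≈ 5.27 rad/s², counterclockwise

I = MR² = (25.3)(0.423)² = 4.527 kg·m².
Taking counterclockwise as positive: τ₁ = +(54.0)(0.423) = +22.84 N·m; τ₂ = +(4.09)(0.247) = +1.010 N·m.
Net torque τ = 23.85 N·m.
α = τ/I = 23.85/4.527 = 5.269 rad/s².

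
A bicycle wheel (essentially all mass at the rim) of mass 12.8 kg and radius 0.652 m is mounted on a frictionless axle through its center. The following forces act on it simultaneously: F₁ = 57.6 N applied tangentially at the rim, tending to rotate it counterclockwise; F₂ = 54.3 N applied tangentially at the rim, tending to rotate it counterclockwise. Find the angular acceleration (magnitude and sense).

α ≈ 13.4 rad/s², counterclockwise

I = MR² = (12.8)(0.652)² = 5.441 kg·m².
Taking counterclockwise as positive: τ₁ = +(57.6)(0.652) = +37.56 N·m; τ₂ = +(54.3)(0.652) = +35.40 N·m.
Net torque τ = 72.96 N·m.
α = τ/I = 72.96/5.441 = 13.41 rad/s².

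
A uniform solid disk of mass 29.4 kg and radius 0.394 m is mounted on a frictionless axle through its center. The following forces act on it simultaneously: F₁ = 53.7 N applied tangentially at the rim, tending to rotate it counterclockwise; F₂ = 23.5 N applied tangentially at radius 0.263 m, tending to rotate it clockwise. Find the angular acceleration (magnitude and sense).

α ≈ 6.56 rad/s², counterclockwise

I = ½MR² = (1/2)(29.4)(0.394)² = 2.282 kg·m².
Taking counterclockwise as positive: τ₁ = +(53.7)(0.394) = +21.16 N·m; τ₂ = −(23.5)(0.263) = −6.181 N·m.
Net torque τ = 14.98 N·m.
α = τ/I = 14.98/2.282 = 6.563 rad/s².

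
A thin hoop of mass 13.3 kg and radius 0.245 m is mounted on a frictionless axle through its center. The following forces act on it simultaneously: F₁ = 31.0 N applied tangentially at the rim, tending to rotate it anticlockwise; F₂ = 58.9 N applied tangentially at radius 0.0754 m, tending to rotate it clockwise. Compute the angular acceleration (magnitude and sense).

I = MR² = (13.3)(0.245)² = 0.7983 kg·m².
Taking anticlockwise as positive: τ₁ = +(31.0)(0.245) = +7.595 N·m; τ₂ = −(58.9)(0.0754) = −4.441 N·m.
Net torque τ = 3.154 N·m.
α = τ/I = 3.154/0.7983 = 3.951 rad/s².

α ≈ 3.95 rad/s², anticlockwise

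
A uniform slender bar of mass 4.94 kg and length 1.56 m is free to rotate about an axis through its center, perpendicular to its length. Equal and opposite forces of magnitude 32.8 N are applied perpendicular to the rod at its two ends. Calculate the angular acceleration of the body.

I = (1/12)ML² = (1/12)(4.94)(1.56)² = 1.002 kg·m².
The couple gives τ = F·(L/2) + F·(L/2) = F L = (32.8)(1.56) = 51.17 N·m.
From τ = Iα: α = 51.17/1.002 = 51.07 rad/s².

α ≈ 51.1 rad/s²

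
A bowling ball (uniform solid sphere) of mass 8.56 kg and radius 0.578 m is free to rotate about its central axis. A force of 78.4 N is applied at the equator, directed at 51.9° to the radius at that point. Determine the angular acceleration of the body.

α ≈ 31.2 rad/s²

I = (2/5)MR² = (2/5)(8.56)(0.578)² = 1.144 kg·m².
Only the tangential component produces torque: τ = F R sinθ = (78.4)(0.578) sin 51.9° = 35.66 N·m.
Newton's second law for rotation, τ = Iα, gives α = τ/I = 35.66/1.144 = 31.17 rad/s².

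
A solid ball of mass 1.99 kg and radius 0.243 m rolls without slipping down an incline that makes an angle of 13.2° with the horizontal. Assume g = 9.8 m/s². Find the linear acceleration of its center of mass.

a ≈ 1.60 m/s²

Translation along the incline: Mg sinθ − f = Ma.
Rotation about the center: fR = Iα with I = (2/5)MR². No-slip gives a = αR, so f = (I/R²)a = (2/5)M a.
Substituting: Mg sinθ = (1 + 0.4000)Ma, so a = g sinθ/(1 + 0.4000) = (9.8) sin 13.2° / 1.400 = 1.598 m/s².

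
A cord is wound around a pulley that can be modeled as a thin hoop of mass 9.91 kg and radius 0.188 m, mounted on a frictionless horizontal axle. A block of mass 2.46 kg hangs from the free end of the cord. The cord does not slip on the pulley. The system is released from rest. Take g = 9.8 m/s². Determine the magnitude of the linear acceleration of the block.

I = MR² = (9.91)(0.188)² = 0.3503 kg·m².
Block: mg − T = ma. Pulley: TR = Iα. No-slip: a = αR, so T = (I/R²)a = 9.910·a.
Then mg = (m + 9.910)a, so a = (2.46)(9.8)/(2.46 + 9.910) = 1.949 m/s².

a ≈ 1.95 m/s²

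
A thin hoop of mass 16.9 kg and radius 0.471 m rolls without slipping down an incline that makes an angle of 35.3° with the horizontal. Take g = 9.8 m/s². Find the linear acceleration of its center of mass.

Translation along the incline: Mg sinθ − f = Ma.
Rotation about the center: fR = Iα with I = MR². No-slip gives a = αR, so f = (I/R²)a = M a.
Substituting: Mg sinθ = (1 + 1.000)Ma, so a = g sinθ/(1 + 1.000) = (9.8) sin 35.3° / 2.000 = 2.832 m/s².

a ≈ 2.83 m/s²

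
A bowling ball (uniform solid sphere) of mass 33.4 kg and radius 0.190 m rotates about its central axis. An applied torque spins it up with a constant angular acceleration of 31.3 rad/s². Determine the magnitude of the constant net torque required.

I = (2/5)MR² = (2/5)(33.4)(0.190)² = 0.4823 kg·m².
τ = Iα = (0.4823)(31.30) = 15.10 N·m.

τ ≈ 15.1 N·m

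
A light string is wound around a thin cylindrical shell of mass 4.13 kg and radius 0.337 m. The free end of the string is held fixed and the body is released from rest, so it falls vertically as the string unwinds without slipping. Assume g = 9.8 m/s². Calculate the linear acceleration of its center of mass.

a ≈ 4.90 m/s²

Translation: Mg − T = Ma. Rotation about the center: TR = Iα with I = MR².
With a = αR: T = (I/R²)a = M a, so Mg = (1 + 1.000)Ma.
a = g/(1 + 1.000) = 9.8/2.000 = 4.900 m/s².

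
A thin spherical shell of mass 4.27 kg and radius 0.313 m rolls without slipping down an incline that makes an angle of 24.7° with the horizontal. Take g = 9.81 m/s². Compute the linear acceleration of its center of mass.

a ≈ 2.46 m/s²

Translation along the incline: Mg sinθ − f = Ma.
Rotation about the center: fR = Iα with I = (2/3)MR². No-slip gives a = αR, so f = (I/R²)a = (2/3)M a.
Substituting: Mg sinθ = (1 + 0.6667)Ma, so a = g sinθ/(1 + 0.6667) = (9.81) sin 24.7° / 1.667 = 2.460 m/s².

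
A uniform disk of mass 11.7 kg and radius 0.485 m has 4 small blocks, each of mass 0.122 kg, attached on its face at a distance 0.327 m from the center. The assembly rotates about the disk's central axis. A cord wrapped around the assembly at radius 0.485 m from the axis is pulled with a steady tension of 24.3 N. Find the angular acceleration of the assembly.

α ≈ 8.25 rad/s²

I_disk = ½MR² = ½(11.7)(0.485)² = 1.376 kg·m².
I_blocks = 4·m·r² = 4(0.122)(0.327)² = 0.05218 kg·m².
Total I = 1.428 kg·m².
τ = F r = (24.3)(0.485) = 11.79 N·m.
α = τ/I = 11.79/1.428 = 8.252 rad/s².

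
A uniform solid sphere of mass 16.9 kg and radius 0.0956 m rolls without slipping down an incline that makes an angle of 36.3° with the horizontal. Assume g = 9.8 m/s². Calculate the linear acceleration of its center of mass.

Translation along the incline: Mg sinθ − f = Ma.
Rotation about the center: fR = Iα with I = (2/5)MR². No-slip gives a = αR, so f = (I/R²)a = (2/5)M a.
Substituting: Mg sinθ = (1 + 0.4000)Ma, so a = g sinθ/(1 + 0.4000) = (9.8) sin 36.3° / 1.400 = 4.144 m/s².

a ≈ 4.14 m/s²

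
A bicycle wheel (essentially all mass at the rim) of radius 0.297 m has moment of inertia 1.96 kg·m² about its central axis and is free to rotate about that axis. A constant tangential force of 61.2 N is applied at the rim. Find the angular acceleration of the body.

α ≈ 9.27 rad/s²

τ = F R = (61.2)(0.297) = 18.18 N·m.
Newton's second law for rotation, τ = Iα, gives α = τ/I = 18.18/1.960 = 9.274 rad/s².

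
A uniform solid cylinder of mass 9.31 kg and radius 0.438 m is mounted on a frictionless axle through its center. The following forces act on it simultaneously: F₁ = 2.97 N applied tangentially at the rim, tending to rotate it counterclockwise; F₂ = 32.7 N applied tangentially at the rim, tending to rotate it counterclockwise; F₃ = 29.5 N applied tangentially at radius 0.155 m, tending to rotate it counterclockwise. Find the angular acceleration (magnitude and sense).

I = ½MR² = (1/2)(9.31)(0.438)² = 0.8930 kg·m².
Taking counterclockwise as positive: τ₁ = +(2.97)(0.438) = +1.301 N·m; τ₂ = +(32.7)(0.438) = +14.32 N·m; τ₃ = +(29.5)(0.155) = +4.572 N·m.
Net torque τ = 20.20 N·m.
α = τ/I = 20.20/0.8930 = 22.62 rad/s².

α ≈ 22.6 rad/s², counterclockwise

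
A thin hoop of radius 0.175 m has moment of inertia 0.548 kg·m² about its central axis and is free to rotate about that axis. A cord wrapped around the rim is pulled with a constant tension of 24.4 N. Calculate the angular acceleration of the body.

τ = F R = (24.4)(0.175) = 4.270 N·m.
Newton's second law for rotation, τ = Iα, gives α = τ/I = 4.270/0.5480 = 7.792 rad/s².

α ≈ 7.79 rad/s²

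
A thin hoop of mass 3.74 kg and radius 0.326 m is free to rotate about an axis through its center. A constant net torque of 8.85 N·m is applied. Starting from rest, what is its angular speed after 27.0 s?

ω ≈ 601 rad/s

I = MR² = (3.74)(0.326)² = 0.3975 kg·m².
α = τ/I = 8.85/0.3975 = 22.27 rad/s².
ω = ω₀ + αt = 0 + (22.27)(27.0) = 601.2 rad/s.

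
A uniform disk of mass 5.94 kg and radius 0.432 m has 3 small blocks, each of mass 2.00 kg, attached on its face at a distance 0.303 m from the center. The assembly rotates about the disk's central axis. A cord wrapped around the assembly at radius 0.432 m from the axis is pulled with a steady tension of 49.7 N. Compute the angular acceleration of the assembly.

α ≈ 19.4 rad/s²

I_disk = ½MR² = ½(5.94)(0.432)² = 0.5543 kg·m².
I_blocks = 3·m·r² = 3(2.00)(0.303)² = 0.5509 kg·m².
Total I = 1.105 kg·m².
τ = F r = (49.7)(0.432) = 21.47 N·m.
α = τ/I = 21.47/1.105 = 19.43 rad/s².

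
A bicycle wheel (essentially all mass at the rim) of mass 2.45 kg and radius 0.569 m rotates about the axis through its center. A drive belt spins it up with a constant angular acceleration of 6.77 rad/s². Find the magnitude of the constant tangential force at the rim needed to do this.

I = MR² = (2.45)(0.569)² = 0.7932 kg·m².
The required torque is τ = Iα = (0.7932)(6.770) = 5.370 N·m.
A tangential force at the rim gives τ = FR, so F = τ/R = 5.370/0.569 = 9.438 N.

F ≈ 9.44 N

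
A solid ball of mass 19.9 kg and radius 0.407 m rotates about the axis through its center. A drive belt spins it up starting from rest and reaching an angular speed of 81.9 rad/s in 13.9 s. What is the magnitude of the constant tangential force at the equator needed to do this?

F ≈ 19.1 N

I = (2/5)MR² = (2/5)(19.9)(0.407)² = 1.319 kg·m².
α = Δω/Δt = (81.9 − 0)/13.9 = 5.892 rad/s².
The required torque is τ = Iα = (1.319)(5.892) = 7.769 N·m.
A tangential force at the equator gives τ = FR, so F = τ/R = 7.769/0.407 = 19.09 N.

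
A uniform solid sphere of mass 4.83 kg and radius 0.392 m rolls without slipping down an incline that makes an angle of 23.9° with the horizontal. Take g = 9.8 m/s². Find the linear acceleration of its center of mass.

a ≈ 2.84 m/s²

Translation along the incline: Mg sinθ − f = Ma.
Rotation about the center: fR = Iα with I = (2/5)MR². No-slip gives a = αR, so f = (I/R²)a = (2/5)M a.
Substituting: Mg sinθ = (1 + 0.4000)Ma, so a = g sinθ/(1 + 0.4000) = (9.8) sin 23.9° / 1.400 = 2.836 m/s².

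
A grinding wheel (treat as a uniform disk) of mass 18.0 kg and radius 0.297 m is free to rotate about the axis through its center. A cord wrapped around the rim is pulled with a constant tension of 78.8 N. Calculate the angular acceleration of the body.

I = ½MR² = (1/2)(18.0)(0.297)² = 0.7939 kg·m².
τ = F R = (78.8)(0.297) = 23.40 N·m.
Newton's second law for rotation, τ = Iα, gives α = τ/I = 23.40/0.7939 = 29.48 rad/s².

α ≈ 29.5 rad/s²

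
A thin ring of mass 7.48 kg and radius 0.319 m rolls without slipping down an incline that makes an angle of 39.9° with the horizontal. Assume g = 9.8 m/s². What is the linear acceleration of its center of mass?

Translation along the incline: Mg sinθ − f = Ma.
Rotation about the center: fR = Iα with I = MR². No-slip gives a = αR, so f = (I/R²)a = M a.
Substituting: Mg sinθ = (1 + 1.000)Ma, so a = g sinθ/(1 + 1.000) = (9.8) sin 39.9° / 2.000 = 3.143 m/s².

a ≈ 3.14 m/s²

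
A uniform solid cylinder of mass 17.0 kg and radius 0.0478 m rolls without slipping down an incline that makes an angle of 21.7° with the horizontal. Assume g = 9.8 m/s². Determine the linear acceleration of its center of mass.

Translation along the incline: Mg sinθ − f = Ma.
Rotation about the center: fR = Iα with I = ½MR². No-slip gives a = αR, so f = (I/R²)a = (1/2)M a.
Substituting: Mg sinθ = (1 + 0.5000)Ma, so a = g sinθ/(1 + 0.5000) = (9.8) sin 21.7° / 1.500 = 2.416 m/s².

a ≈ 2.42 m/s²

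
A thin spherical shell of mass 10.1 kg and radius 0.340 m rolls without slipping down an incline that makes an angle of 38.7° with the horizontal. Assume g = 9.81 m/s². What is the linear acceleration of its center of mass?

Translation along the incline: Mg sinθ − f = Ma.
Rotation about the center: fR = Iα with I = (2/3)MR². No-slip gives a = αR, so f = (I/R²)a = (2/3)M a.
Substituting: Mg sinθ = (1 + 0.6667)Ma, so a = g sinθ/(1 + 0.6667) = (9.81) sin 38.7° / 1.667 = 3.680 m/s².

a ≈ 3.68 m/s²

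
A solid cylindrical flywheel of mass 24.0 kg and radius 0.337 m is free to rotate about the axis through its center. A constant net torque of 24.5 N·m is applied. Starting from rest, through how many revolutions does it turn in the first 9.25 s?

≈ 122 revolutions

I = ½MR² = (1/2)(24.0)(0.337)² = 1.363 kg·m².
α = τ/I = 24.5/1.363 = 17.98 rad/s².
θ = ½αt² = ½(17.98)(9.25)² = 769.1 rad.
Revolutions = θ/(2π) = 122.4.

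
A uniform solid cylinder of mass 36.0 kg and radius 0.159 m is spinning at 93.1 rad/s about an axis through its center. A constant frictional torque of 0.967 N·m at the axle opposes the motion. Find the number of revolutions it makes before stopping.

≈ 325 revolutions

I = ½MR² = (1/2)(36.0)(0.159)² = 0.4551 kg·m².
The net torque has magnitude 0.967 N·m, opposing ω.
|α| = τ/I = 0.9670/0.4551 = 2.125 rad/s² (deceleration).
ω² = ω₀² − 2|α|θ with ω = 0 ⇒ θ = ω₀²/(2|α|) = 2039 rad = 324.6 rev.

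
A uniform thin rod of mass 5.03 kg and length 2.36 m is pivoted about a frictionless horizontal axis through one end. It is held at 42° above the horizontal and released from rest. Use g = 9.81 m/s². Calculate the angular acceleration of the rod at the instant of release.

About the pivot, I = (1/3)ML² = (1/3)(5.03)(2.36)² = 9.338 kg·m².
The weight acts at the center, a distance L/2 = 1.180 m from the pivot; τ = Mg(L/2) cos 42° = 43.27 N·m.
α = τ/I = 43.27/9.338 = 4.634 rad/s².

α ≈ 4.63 rad/s²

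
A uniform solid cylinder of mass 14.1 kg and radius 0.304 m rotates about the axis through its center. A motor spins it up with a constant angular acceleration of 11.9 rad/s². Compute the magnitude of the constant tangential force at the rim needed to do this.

I = ½MR² = (1/2)(14.1)(0.304)² = 0.6515 kg·m².
The required torque is τ = Iα = (0.6515)(11.90) = 7.753 N·m.
A tangential force at the rim gives τ = FR, so F = τ/R = 7.753/0.304 = 25.50 N.

F ≈ 25.5 N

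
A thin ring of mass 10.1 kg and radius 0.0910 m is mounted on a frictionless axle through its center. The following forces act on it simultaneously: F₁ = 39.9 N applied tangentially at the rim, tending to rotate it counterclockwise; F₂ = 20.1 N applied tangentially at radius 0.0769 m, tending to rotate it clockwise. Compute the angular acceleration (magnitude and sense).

I = MR² = (10.1)(0.0910)² = 0.08364 kg·m².
Taking counterclockwise as positive: τ₁ = +(39.9)(0.0910) = +3.631 N·m; τ₂ = −(20.1)(0.0769) = −1.546 N·m.
Net torque τ = 2.085 N·m.
α = τ/I = 2.085/0.08364 = 24.93 rad/s².

α ≈ 24.9 rad/s², counterclockwise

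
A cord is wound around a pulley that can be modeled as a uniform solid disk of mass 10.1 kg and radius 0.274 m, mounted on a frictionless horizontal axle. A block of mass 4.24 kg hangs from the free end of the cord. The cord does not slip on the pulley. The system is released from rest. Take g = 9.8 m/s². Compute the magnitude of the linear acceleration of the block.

a ≈ 4.47 m/s²

I = ½MR² = (1/2)(10.1)(0.274)² = 0.3791 kg·m².
Block: mg − T = ma. Pulley: TR = Iα. No-slip: a = αR, so T = (I/R²)a = 5.050·a.
Then mg = (m + 5.050)a, so a = (4.24)(9.8)/(4.24 + 5.050) = 4.473 m/s².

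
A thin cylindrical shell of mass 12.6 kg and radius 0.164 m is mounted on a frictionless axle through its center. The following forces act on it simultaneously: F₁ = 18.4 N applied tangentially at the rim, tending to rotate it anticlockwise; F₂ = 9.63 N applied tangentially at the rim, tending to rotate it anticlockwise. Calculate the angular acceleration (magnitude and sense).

I = MR² = (12.6)(0.164)² = 0.3389 kg·m².
Taking anticlockwise as positive: τ₁ = +(18.4)(0.164) = +3.018 N·m; τ₂ = +(9.63)(0.164) = +1.579 N·m.
Net torque τ = 4.597 N·m.
α = τ/I = 4.597/0.3389 = 13.56 rad/s².

α ≈ 13.6 rad/s², anticlockwise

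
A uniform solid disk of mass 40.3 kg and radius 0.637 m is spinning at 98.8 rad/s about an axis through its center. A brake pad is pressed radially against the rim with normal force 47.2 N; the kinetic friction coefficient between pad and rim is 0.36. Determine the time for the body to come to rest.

I = ½MR² = (1/2)(40.3)(0.637)² = 8.176 kg·m².
Friction force f = μN = (0.36)(47.2) = 16.99 N at the rim; torque magnitude τ = fR = 10.82 N·m, opposing ω.
|α| = τ/I = 10.82/8.176 = 1.324 rad/s² (deceleration).
0 = ω₀ − |α|t ⇒ t = ω₀/|α| = 98.8/1.324 = 74.63 s.

t ≈ 74.6 s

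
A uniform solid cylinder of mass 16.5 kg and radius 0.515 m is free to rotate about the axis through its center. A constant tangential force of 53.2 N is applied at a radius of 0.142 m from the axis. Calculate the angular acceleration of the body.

I = ½MR² = (1/2)(16.5)(0.515)² = 2.188 kg·m².
τ = F·r = (53.2)(0.142) = 7.554 N·m.
Newton's second law for rotation, τ = Iα, gives α = τ/I = 7.554/2.188 = 3.452 rad/s².

α ≈ 3.45 rad/s²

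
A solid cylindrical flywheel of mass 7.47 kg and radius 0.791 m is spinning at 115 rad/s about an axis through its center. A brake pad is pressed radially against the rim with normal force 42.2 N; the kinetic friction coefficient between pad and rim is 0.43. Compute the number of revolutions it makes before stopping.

I = ½MR² = (1/2)(7.47)(0.791)² = 2.337 kg·m².
Friction force f = μN = (0.43)(42.2) = 18.15 N at the rim; torque magnitude τ = fR = 14.35 N·m, opposing ω.
|α| = τ/I = 14.35/2.337 = 6.142 rad/s² (deceleration).
ω² = ω₀² − 2|α|θ with ω = 0 ⇒ θ = ω₀²/(2|α|) = 1077 rad = 171.3 rev.

≈ 171 revolutions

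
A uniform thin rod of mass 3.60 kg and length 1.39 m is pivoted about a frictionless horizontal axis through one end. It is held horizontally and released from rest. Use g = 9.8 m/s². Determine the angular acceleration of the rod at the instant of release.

About the pivot, I = (1/3)ML² = (1/3)(3.60)(1.39)² = 2.319 kg·m².
The weight acts at the center, a distance L/2 = 0.6950 m from the pivot; τ = Mg(L/2) = 24.52 N·m.
α = τ/I = 24.52/2.319 = 10.58 rad/s².
(Equivalently α = (3g/(2L)) = 10.58 rad/s².)

α ≈ 10.6 rad/s²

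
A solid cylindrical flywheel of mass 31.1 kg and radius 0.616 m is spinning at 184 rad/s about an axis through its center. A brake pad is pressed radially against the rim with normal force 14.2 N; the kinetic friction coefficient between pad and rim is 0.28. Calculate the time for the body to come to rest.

I = ½MR² = (1/2)(31.1)(0.616)² = 5.901 kg·m².
Friction force f = μN = (0.28)(14.2) = 3.976 N at the rim; torque magnitude τ = fR = 2.449 N·m, opposing ω.
|α| = τ/I = 2.449/5.901 = 0.4151 rad/s² (deceleration).
0 = ω₀ − |α|t ⇒ t = ω₀/|α| = 184/0.4151 = 443.3 s.

t ≈ 443 s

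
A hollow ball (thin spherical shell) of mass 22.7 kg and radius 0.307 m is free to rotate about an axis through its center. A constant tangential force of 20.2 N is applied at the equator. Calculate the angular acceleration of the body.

I = (2/3)MR² = (2/3)(22.7)(0.307)² = 1.426 kg·m².
τ = F R = (20.2)(0.307) = 6.201 N·m.
From τ = Iα: α = 6.201/1.426 = 4.348 rad/s².

α ≈ 4.35 rad/s²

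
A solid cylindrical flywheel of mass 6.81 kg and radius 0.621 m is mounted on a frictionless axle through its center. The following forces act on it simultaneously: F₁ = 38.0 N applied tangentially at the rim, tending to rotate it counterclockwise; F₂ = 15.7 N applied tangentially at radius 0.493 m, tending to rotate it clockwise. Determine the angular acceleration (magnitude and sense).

I = ½MR² = (1/2)(6.81)(0.621)² = 1.313 kg·m².
Taking counterclockwise as positive: τ₁ = +(38.0)(0.621) = +23.60 N·m; τ₂ = −(15.7)(0.493) = −7.740 N·m.
Net torque τ = 15.86 N·m.
α = τ/I = 15.86/1.313 = 12.08 rad/s².

α ≈ 12.1 rad/s², counterclockwise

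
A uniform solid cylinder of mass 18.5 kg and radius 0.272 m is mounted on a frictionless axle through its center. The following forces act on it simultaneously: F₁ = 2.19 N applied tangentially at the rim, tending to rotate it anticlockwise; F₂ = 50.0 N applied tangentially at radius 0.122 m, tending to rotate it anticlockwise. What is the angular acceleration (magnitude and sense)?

α ≈ 9.78 rad/s², anticlockwise

I = ½MR² = (1/2)(18.5)(0.272)² = 0.6844 kg·m².
Taking anticlockwise as positive: τ₁ = +(2.19)(0.272) = +0.5957 N·m; τ₂ = +(50.0)(0.122) = +6.100 N·m.
Net torque τ = 6.696 N·m.
α = τ/I = 6.696/0.6844 = 9.784 rad/s².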